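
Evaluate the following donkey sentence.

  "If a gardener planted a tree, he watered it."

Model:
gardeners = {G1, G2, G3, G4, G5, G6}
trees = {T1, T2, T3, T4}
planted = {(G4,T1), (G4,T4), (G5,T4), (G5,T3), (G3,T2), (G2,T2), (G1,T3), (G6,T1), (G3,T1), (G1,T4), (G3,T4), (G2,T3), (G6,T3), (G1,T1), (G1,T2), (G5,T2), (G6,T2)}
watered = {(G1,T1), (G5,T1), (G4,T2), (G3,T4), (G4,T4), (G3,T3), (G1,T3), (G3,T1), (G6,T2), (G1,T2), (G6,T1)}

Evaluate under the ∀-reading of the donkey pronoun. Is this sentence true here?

"it" takes "a tree" as antecedent — a donkey pronoun bound across the clause boundary.
Strong reading: for every (g,t) with planted(g,t), watered(g,t).
Restrictor pairs: (G1,T1) ✓  (G1,T2) ✓  (G1,T3) ✓  (G1,T4) ✗  (G2,T2) ✗  (G2,T3) ✗  (G3,T1) ✓  (G3,T2) ✗  (G3,T4) ✓  (G4,T1) ✗  (G4,T4) ✓  (G5,T2) ✗  (G5,T3) ✗  (G5,T4) ✗  (G6,T1) ✓  (G6,T2) ✓  (G6,T3) ✗
Counterexample: (G1,T4) is in planted but fails the scope.

False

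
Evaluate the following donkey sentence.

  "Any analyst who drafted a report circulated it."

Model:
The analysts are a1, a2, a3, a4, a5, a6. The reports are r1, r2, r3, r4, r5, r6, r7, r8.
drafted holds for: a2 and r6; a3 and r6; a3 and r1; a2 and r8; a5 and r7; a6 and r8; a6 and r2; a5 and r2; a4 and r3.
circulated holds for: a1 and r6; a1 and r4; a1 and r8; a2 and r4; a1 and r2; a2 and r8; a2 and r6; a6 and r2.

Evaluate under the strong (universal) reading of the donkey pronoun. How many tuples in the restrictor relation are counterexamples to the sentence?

"it" takes "a report" as antecedent — a donkey pronoun bound across the clause boundary.
Strong reading: for every (a,r) with drafted(a,r), circulated(a,r).
Restrictor pairs: (a2,r6) ✓  (a2,r8) ✓  (a3,r1) ✗  (a3,r6) ✗  (a4,r3) ✗  (a5,r2) ✗  (a5,r7) ✗  (a6,r2) ✓  (a6,r8) ✗
Counterexamples (restrictor pairs failing the scope): 6.

6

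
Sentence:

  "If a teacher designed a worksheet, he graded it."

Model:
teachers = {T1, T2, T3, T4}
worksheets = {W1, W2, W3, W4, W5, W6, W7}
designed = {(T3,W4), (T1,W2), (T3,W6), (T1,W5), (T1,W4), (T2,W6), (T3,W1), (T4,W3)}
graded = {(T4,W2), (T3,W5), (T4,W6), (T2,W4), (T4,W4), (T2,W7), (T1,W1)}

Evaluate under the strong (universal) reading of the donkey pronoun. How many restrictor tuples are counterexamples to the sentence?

"it" takes "a worksheet" as antecedent — a donkey pronoun bound across the clause boundary.
Strong reading: for every (t,w) with designed(t,w), graded(t,w).
Restrictor pairs: (T1,W2) ✗  (T1,W4) ✗  (T1,W5) ✗  (T2,W6) ✗  (T3,W1) ✗  (T3,W4) ✗  (T3,W6) ✗  (T4,W3) ✗
Counterexamples (restrictor pairs failing the scope): 8.

8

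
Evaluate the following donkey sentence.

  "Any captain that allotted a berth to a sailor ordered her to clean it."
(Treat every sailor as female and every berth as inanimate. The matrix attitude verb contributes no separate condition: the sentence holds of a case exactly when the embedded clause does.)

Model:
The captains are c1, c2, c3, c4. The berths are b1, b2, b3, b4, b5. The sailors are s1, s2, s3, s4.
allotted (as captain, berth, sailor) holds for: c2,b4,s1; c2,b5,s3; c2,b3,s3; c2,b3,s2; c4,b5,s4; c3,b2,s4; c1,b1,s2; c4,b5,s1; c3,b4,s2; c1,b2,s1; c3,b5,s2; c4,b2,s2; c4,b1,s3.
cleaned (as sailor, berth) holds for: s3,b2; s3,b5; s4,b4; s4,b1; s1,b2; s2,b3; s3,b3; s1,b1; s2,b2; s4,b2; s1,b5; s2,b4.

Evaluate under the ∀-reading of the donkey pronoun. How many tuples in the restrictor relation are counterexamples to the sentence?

5

"her" takes "a sailor" as antecedent and "it" takes "a berth"; both are donkey pronouns co-varying with the restrictor.
Strong reading: for every (c,b,s) with allotted(c,b,s), cleaned(s,b).
Restrictor triples: (c1,b1,s2)→cleaned(s2,b1) ✗  (c1,b2,s1)→cleaned(s1,b2) ✓  (c2,b3,s2)→cleaned(s2,b3) ✓  (c2,b3,s3)→cleaned(s3,b3) ✓  (c2,b4,s1)→cleaned(s1,b4) ✗  (c2,b5,s3)→cleaned(s3,b5) ✓  (c3,b2,s4)→cleaned(s4,b2) ✓  (c3,b4,s2)→cleaned(s2,b4) ✓  (c3,b5,s2)→cleaned(s2,b5) ✗  (c4,b1,s3)→cleaned(s3,b1) ✗  (c4,b2,s2)→cleaned(s2,b2) ✓  (c4,b5,s1)→cleaned(s1,b5) ✓  (c4,b5,s4)→cleaned(s4,b5) ✗
Counterexamples (restrictor triples failing the scope): 5.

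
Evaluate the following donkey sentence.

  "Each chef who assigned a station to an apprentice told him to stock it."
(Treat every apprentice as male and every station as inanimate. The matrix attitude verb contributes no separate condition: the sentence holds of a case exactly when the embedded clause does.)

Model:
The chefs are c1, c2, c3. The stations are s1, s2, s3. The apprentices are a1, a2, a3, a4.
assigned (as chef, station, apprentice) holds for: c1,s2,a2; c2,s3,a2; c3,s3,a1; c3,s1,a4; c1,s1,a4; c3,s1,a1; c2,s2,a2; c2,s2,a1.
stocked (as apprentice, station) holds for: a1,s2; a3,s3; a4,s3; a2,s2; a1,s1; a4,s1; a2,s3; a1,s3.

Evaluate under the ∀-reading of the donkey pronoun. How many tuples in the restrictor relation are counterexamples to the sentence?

0

"him" takes "an apprentice" as antecedent and "it" takes "a station"; both are donkey pronouns co-varying with the restrictor.
Strong reading: for every (c,s,a) with assigned(c,s,a), stocked(a,s).
Restrictor triples: (c1,s1,a4)→stocked(a4,s1) ✓  (c1,s2,a2)→stocked(a2,s2) ✓  (c2,s2,a1)→stocked(a1,s2) ✓  (c2,s2,a2)→stocked(a2,s2) ✓  (c2,s3,a2)→stocked(a2,s3) ✓  (c3,s1,a1)→stocked(a1,s1) ✓  (c3,s1,a4)→stocked(a4,s1) ✓  (c3,s3,a1)→stocked(a1,s3) ✓
Counterexamples (restrictor triples failing the scope): 0.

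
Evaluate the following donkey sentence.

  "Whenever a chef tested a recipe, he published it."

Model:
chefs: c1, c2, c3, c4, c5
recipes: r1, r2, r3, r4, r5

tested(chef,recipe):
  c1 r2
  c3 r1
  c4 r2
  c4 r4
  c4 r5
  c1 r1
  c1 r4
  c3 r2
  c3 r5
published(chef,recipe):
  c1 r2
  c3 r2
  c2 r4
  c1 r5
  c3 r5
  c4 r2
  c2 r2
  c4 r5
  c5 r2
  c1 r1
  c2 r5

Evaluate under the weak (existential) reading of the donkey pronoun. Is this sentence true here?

True

"it" takes "a recipe" as antecedent — a donkey pronoun bound across the clause boundary.
Weak reading: every chef c with some tested-recipe has at least one tested-recipe r such that published(c,r).
Per chef: c1:✓  c3:✓  c4:✓
Every chef in the restrictor has a witness.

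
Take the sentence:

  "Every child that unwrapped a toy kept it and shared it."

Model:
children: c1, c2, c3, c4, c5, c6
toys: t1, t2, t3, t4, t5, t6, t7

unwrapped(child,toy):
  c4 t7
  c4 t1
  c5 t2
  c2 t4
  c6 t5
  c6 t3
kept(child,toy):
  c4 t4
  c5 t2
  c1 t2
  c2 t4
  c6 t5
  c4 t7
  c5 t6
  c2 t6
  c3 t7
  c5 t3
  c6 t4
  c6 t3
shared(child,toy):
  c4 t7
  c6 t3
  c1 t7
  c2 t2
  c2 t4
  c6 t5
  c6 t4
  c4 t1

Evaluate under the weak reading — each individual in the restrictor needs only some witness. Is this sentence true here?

False

"it" takes "a toy" as antecedent — a donkey pronoun bound across the clause boundary.
Weak reading: every child c with some unwrapped-toy has at least one unwrapped-toy t such that kept(c,t) ∧ shared(c,t).
Per child: c2:✓  c4:✓  c5:✗  c6:✓
c5 has no witness among its unwrapped-toys.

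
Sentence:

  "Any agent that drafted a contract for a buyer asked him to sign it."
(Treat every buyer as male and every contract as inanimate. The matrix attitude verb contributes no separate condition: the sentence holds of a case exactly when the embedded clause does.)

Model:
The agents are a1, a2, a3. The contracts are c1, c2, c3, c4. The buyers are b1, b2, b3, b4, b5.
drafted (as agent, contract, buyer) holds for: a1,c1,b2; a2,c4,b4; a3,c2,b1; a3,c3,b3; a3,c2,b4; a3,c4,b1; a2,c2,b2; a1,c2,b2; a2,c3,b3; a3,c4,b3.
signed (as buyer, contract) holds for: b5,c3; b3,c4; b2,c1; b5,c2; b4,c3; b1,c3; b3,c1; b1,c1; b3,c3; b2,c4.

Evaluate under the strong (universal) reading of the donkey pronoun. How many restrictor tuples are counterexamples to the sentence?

6

"him" takes "a buyer" as antecedent and "it" takes "a contract"; both are donkey pronouns co-varying with the restrictor.
Strong reading: for every (a,c,b) with drafted(a,c,b), signed(b,c).
Restrictor triples: (a1,c1,b2)→signed(b2,c1) ✓  (a1,c2,b2)→signed(b2,c2) ✗  (a2,c2,b2)→signed(b2,c2) ✗  (a2,c3,b3)→signed(b3,c3) ✓  (a2,c4,b4)→signed(b4,c4) ✗  (a3,c2,b1)→signed(b1,c2) ✗  (a3,c2,b4)→signed(b4,c2) ✗  (a3,c3,b3)→signed(b3,c3) ✓  (a3,c4,b1)→signed(b1,c4) ✗  (a3,c4,b3)→signed(b3,c4) ✓
Counterexamples (restrictor triples failing the scope): 6.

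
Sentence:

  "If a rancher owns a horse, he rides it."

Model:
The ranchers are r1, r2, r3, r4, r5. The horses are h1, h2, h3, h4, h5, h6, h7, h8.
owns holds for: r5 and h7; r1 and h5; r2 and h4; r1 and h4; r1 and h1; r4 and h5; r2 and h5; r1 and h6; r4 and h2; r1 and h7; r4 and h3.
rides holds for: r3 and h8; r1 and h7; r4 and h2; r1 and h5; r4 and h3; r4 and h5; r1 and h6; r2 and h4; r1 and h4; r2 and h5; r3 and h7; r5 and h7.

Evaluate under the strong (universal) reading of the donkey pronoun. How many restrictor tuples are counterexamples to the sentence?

1

"it" takes "a horse" as antecedent — a donkey pronoun bound across the clause boundary.
Strong reading: for every (r,h) with owns(r,h), rides(r,h).
Restrictor pairs: (r1,h1) ✗  (r1,h4) ✓  (r1,h5) ✓  (r1,h6) ✓  (r1,h7) ✓  (r2,h4) ✓  (r2,h5) ✓  (r4,h2) ✓  (r4,h3) ✓  (r4,h5) ✓  (r5,h7) ✓
Counterexamples (restrictor pairs failing the scope): 1.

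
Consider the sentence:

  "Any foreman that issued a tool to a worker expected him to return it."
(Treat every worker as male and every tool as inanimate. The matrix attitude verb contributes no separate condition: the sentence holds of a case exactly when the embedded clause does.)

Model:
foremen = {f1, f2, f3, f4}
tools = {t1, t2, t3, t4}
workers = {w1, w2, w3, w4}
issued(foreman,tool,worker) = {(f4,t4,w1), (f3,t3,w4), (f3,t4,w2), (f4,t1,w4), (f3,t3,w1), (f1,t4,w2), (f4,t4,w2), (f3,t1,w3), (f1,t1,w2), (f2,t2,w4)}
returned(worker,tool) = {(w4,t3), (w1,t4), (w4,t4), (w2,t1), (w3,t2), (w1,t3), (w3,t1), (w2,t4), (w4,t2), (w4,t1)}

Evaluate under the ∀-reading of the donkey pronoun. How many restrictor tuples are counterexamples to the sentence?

"him" takes "a worker" as antecedent and "it" takes "a tool"; both are donkey pronouns co-varying with the restrictor.
Strong reading: for every (f,t,w) with issued(f,t,w), returned(w,t).
Restrictor triples: (f1,t1,w2)→returned(w2,t1) ✓  (f1,t4,w2)→returned(w2,t4) ✓  (f2,t2,w4)→returned(w4,t2) ✓  (f3,t1,w3)→returned(w3,t1) ✓  (f3,t3,w1)→returned(w1,t3) ✓  (f3,t3,w4)→returned(w4,t3) ✓  (f3,t4,w2)→returned(w2,t4) ✓  (f4,t1,w4)→returned(w4,t1) ✓  (f4,t4,w1)→returned(w1,t4) ✓  (f4,t4,w2)→returned(w2,t4) ✓
Counterexamples (restrictor triples failing the scope): 0.

0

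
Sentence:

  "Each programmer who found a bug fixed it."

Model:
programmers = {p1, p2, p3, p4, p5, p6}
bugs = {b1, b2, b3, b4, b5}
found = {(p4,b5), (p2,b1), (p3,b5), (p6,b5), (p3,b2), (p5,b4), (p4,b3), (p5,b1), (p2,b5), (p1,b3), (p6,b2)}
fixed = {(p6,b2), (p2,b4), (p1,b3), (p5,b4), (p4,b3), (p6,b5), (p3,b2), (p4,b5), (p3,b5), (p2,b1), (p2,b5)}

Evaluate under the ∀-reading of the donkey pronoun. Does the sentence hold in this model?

False

"it" takes "a bug" as antecedent — a donkey pronoun bound across the clause boundary.
Strong reading: for every (p,b) with found(p,b), fixed(p,b).
Restrictor pairs: (p1,b3) ✓  (p2,b1) ✓  (p2,b5) ✓  (p3,b2) ✓  (p3,b5) ✓  (p4,b3) ✓  (p4,b5) ✓  (p5,b1) ✗  (p5,b4) ✓  (p6,b2) ✓  (p6,b5) ✓
Counterexample: (p5,b1) is in found but fails the scope.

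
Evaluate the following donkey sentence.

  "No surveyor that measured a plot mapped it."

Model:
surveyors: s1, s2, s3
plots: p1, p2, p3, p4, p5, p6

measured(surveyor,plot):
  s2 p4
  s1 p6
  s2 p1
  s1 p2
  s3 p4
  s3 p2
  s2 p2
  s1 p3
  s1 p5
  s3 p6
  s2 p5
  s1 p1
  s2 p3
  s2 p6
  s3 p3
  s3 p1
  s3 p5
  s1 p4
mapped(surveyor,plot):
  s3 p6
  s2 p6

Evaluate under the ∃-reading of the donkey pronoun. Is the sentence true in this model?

False

"it" takes "a plot" as antecedent — a donkey pronoun bound across the clause boundary.
Truth condition: for no (s,p) with measured(s,p) does mapped(s,p) hold.
Restrictor pairs — does the scope hold? (s1,p1):fails  (s1,p2):fails  (s1,p3):fails  (s1,p4):fails  (s1,p5):fails  (s1,p6):fails  (s2,p1):fails  (s2,p2):fails  (s2,p3):fails  (s2,p4):fails  (s2,p5):fails  (s2,p6):holds  (s3,p1):fails  (s3,p2):fails  (s3,p3):fails  (s3,p4):fails  (s3,p5):fails  (s3,p6):holds
Scope holds for 2 pair(s), so the sentence is false.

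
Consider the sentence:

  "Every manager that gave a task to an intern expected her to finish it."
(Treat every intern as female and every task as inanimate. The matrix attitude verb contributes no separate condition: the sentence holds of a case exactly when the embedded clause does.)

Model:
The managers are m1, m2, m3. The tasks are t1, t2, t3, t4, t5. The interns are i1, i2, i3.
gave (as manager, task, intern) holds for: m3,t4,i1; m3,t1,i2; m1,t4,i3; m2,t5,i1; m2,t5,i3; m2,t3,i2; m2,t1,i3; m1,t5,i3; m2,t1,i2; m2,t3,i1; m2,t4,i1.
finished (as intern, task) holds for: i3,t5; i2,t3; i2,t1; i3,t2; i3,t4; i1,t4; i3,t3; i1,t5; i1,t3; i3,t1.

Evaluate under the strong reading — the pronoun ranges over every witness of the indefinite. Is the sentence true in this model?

True

"her" takes "an intern" as antecedent and "it" takes "a task"; both are donkey pronouns co-varying with the restrictor.
Strong reading: for every (m,t,i) with gave(m,t,i), finished(i,t).
Restrictor triples: (m1,t4,i3)→finished(i3,t4) ✓  (m1,t5,i3)→finished(i3,t5) ✓  (m2,t1,i2)→finished(i2,t1) ✓  (m2,t1,i3)→finished(i3,t1) ✓  (m2,t3,i1)→finished(i1,t3) ✓  (m2,t3,i2)→finished(i2,t3) ✓  (m2,t4,i1)→finished(i1,t4) ✓  (m2,t5,i1)→finished(i1,t5) ✓  (m2,t5,i3)→finished(i3,t5) ✓  (m3,t1,i2)→finished(i2,t1) ✓  (m3,t4,i1)→finished(i1,t4) ✓
Every restrictor triple satisfies the scope.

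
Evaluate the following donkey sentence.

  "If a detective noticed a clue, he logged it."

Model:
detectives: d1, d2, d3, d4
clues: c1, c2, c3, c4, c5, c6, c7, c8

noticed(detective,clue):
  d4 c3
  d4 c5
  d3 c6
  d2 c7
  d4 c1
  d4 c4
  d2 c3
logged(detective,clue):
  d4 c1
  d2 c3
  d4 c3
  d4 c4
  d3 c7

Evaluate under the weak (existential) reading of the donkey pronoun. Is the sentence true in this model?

"it" takes "a clue" as antecedent — a donkey pronoun bound across the clause boundary.
Weak reading: every detective d with some noticed-clue has at least one noticed-clue c such that logged(d,c).
Per detective: d2:✓  d3:✗  d4:✓
d3 has no witness among its noticed-clues.

False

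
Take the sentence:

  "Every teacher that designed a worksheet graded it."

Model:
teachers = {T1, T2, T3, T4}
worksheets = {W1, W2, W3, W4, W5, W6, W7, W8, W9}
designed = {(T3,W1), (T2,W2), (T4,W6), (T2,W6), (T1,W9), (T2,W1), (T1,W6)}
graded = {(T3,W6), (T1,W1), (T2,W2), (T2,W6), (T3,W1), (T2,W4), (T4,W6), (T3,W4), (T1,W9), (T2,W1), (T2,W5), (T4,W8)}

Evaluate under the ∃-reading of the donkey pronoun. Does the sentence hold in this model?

"it" takes "a worksheet" as antecedent — a donkey pronoun bound across the clause boundary.
Weak reading: every teacher t with some designed-worksheet has at least one designed-worksheet w such that graded(t,w).
Per teacher: T1:✓  T2:✓  T3:✓  T4:✓
Every teacher in the restrictor has a witness.

True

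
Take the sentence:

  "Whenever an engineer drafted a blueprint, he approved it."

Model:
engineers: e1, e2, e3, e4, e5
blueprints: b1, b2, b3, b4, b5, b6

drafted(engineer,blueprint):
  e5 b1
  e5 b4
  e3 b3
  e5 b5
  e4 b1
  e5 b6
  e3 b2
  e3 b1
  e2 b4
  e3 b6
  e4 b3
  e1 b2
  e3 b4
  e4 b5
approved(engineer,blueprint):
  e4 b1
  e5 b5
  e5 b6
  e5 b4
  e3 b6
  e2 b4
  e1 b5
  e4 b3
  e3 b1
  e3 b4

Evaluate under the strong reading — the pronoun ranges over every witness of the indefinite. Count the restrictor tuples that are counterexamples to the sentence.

"it" takes "a blueprint" as antecedent — a donkey pronoun bound across the clause boundary.
Strong reading: for every (e,b) with drafted(e,b), approved(e,b).
Restrictor pairs: (e1,b2) ✗  (e2,b4) ✓  (e3,b1) ✓  (e3,b2) ✗  (e3,b3) ✗  (e3,b4) ✓  (e3,b6) ✓  (e4,b1) ✓  (e4,b3) ✓  (e4,b5) ✗  (e5,b1) ✗  (e5,b4) ✓  (e5,b5) ✓  (e5,b6) ✓
Counterexamples (restrictor pairs failing the scope): 5.

5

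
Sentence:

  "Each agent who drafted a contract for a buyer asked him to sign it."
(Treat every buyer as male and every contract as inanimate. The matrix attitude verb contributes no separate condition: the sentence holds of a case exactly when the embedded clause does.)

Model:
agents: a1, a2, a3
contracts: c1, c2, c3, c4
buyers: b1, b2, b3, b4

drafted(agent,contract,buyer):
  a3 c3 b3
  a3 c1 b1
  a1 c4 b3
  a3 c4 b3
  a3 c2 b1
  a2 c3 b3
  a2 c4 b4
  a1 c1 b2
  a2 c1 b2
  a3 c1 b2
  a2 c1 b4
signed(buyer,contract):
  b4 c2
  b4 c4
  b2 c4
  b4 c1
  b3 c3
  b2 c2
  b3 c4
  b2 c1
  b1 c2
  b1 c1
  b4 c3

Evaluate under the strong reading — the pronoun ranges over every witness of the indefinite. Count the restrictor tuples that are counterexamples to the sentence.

0

"him" takes "a buyer" as antecedent and "it" takes "a contract"; both are donkey pronouns co-varying with the restrictor.
Strong reading: for every (a,c,b) with drafted(a,c,b), signed(b,c).
Restrictor triples: (a1,c1,b2)→signed(b2,c1) ✓  (a1,c4,b3)→signed(b3,c4) ✓  (a2,c1,b2)→signed(b2,c1) ✓  (a2,c1,b4)→signed(b4,c1) ✓  (a2,c3,b3)→signed(b3,c3) ✓  (a2,c4,b4)→signed(b4,c4) ✓  (a3,c1,b1)→signed(b1,c1) ✓  (a3,c1,b2)→signed(b2,c1) ✓  (a3,c2,b1)→signed(b1,c2) ✓  (a3,c3,b3)→signed(b3,c3) ✓  (a3,c4,b3)→signed(b3,c4) ✓
Counterexamples (restrictor triples failing the scope): 0.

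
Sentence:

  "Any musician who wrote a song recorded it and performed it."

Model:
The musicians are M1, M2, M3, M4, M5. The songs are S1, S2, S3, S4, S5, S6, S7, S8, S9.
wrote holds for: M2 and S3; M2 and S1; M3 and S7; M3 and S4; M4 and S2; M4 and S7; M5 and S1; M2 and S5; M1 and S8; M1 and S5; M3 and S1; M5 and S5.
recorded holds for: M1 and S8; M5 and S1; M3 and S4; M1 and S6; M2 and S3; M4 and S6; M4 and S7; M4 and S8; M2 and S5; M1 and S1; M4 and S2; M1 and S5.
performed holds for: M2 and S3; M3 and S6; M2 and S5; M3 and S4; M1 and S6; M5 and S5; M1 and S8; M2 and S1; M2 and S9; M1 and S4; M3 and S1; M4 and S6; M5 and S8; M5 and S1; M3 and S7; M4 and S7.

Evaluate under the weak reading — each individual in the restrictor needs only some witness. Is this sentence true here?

True

"it" takes "a song" as antecedent — a donkey pronoun bound across the clause boundary.
Weak reading: every musician m with some wrote-song has at least one wrote-song s such that recorded(m,s) ∧ performed(m,s).
Per musician: M1:✓  M2:✓  M3:✓  M4:✓  M5:✓
Every musician in the restrictor has a witness.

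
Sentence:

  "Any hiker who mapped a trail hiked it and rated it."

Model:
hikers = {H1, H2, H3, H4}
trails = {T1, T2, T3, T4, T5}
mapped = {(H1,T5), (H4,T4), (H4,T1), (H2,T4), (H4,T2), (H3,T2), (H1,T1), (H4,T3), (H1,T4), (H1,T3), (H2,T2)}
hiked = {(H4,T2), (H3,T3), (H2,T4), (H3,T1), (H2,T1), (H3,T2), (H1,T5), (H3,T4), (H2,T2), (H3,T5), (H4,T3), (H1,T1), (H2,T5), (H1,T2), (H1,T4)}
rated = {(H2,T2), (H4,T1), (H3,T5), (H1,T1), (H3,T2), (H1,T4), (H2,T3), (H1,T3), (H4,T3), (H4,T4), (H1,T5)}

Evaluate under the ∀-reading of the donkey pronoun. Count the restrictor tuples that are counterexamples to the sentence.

5

"it" takes "a trail" as antecedent — a donkey pronoun bound across the clause boundary.
Strong reading: for every (h,t) with mapped(h,t), hiked(h,t) ∧ rated(h,t).
Restrictor pairs: (H1,T1) ✓  (H1,T3) ✗  (H1,T4) ✓  (H1,T5) ✓  (H2,T2) ✓  (H2,T4) ✗  (H3,T2) ✓  (H4,T1) ✗  (H4,T2) ✗  (H4,T3) ✓  (H4,T4) ✗
Counterexamples (restrictor pairs failing the scope): 5.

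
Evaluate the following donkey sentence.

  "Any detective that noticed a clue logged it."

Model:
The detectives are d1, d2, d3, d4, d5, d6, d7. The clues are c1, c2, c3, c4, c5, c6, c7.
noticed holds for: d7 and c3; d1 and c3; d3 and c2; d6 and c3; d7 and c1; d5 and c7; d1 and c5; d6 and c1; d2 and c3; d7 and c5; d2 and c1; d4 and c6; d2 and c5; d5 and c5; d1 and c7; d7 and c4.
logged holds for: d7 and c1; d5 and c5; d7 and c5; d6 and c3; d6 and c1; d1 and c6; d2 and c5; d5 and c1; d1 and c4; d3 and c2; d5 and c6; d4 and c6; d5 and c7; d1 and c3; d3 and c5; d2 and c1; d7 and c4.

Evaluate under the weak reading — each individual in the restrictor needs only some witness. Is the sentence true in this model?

True

"it" takes "a clue" as antecedent — a donkey pronoun bound across the clause boundary.
Weak reading: every detective d with some noticed-clue has at least one noticed-clue c such that logged(d,c).
Per detective: d1:✓  d2:✓  d3:✓  d4:✓  d5:✓  d6:✓  d7:✓
Every detective in the restrictor has a witness.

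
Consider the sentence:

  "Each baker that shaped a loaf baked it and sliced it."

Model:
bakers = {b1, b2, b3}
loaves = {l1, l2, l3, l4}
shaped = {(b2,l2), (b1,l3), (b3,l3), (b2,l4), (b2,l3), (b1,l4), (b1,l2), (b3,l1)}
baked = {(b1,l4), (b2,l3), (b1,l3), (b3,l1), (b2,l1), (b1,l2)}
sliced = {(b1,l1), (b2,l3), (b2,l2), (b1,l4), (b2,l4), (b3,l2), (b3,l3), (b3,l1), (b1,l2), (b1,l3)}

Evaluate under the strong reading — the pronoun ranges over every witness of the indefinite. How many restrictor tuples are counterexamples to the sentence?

"it" takes "a loaf" as antecedent — a donkey pronoun bound across the clause boundary.
Strong reading: for every (b,l) with shaped(b,l), baked(b,l) ∧ sliced(b,l).
Restrictor pairs: (b1,l2) ✓  (b1,l3) ✓  (b1,l4) ✓  (b2,l2) ✗  (b2,l3) ✓  (b2,l4) ✗  (b3,l1) ✓  (b3,l3) ✗
Counterexamples (restrictor pairs failing the scope): 3.

3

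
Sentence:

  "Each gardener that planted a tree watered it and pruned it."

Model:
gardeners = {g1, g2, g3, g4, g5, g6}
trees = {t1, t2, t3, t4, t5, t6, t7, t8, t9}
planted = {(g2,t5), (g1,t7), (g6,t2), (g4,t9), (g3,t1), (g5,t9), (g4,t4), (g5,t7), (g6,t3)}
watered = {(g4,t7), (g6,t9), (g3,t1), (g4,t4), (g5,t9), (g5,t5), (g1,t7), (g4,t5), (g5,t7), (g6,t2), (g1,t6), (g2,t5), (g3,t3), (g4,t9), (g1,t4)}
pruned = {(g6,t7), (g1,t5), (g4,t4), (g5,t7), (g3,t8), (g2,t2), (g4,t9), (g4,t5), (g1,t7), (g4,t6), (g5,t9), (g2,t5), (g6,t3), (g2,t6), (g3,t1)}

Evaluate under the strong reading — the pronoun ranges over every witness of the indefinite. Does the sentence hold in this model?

"it" takes "a tree" as antecedent — a donkey pronoun bound across the clause boundary.
Strong reading: for every (g,t) with planted(g,t), watered(g,t) ∧ pruned(g,t).
Restrictor pairs: (g1,t7) ✓  (g2,t5) ✓  (g3,t1) ✓  (g4,t4) ✓  (g4,t9) ✓  (g5,t7) ✓  (g5,t9) ✓  (g6,t2) ✗  (g6,t3) ✗
Counterexample: (g6,t2) is in planted but fails the scope.

False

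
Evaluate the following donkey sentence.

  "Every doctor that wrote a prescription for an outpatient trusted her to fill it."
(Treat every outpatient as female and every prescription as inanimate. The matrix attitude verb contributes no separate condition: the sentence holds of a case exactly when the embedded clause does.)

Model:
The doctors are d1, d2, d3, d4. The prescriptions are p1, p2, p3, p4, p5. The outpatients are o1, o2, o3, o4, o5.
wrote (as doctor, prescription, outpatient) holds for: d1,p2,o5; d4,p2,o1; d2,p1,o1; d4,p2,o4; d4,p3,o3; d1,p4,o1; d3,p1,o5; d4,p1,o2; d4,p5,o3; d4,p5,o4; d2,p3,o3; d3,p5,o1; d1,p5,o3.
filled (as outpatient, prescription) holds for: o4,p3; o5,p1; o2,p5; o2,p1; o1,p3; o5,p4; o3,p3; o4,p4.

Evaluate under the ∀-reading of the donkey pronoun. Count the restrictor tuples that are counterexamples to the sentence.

"her" takes "an outpatient" as antecedent and "it" takes "a prescription"; both are donkey pronouns co-varying with the restrictor.
Strong reading: for every (d,p,o) with wrote(d,p,o), filled(o,p).
Restrictor triples: (d1,p2,o5)→filled(o5,p2) ✗  (d1,p4,o1)→filled(o1,p4) ✗  (d1,p5,o3)→filled(o3,p5) ✗  (d2,p1,o1)→filled(o1,p1) ✗  (d2,p3,o3)→filled(o3,p3) ✓  (d3,p1,o5)→filled(o5,p1) ✓  (d3,p5,o1)→filled(o1,p5) ✗  (d4,p1,o2)→filled(o2,p1) ✓  (d4,p2,o1)→filled(o1,p2) ✗  (d4,p2,o4)→filled(o4,p2) ✗  (d4,p3,o3)→filled(o3,p3) ✓  (d4,p5,o3)→filled(o3,p5) ✗  (d4,p5,o4)→filled(o4,p5) ✗
Counterexamples (restrictor triples failing the scope): 9.

9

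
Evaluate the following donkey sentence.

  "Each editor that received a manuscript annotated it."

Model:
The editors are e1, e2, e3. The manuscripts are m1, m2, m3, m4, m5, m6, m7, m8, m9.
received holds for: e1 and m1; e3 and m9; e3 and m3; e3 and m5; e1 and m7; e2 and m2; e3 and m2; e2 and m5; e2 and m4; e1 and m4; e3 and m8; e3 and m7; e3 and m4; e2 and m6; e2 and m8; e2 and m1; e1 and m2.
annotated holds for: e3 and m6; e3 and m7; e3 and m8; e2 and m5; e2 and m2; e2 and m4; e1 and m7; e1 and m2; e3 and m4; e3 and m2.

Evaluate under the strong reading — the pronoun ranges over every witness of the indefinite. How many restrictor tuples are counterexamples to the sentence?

"it" takes "a manuscript" as antecedent — a donkey pronoun bound across the clause boundary.
Strong reading: for every (e,m) with received(e,m), annotated(e,m).
Restrictor pairs: (e1,m1) ✗  (e1,m2) ✓  (e1,m4) ✗  (e1,m7) ✓  (e2,m1) ✗  (e2,m2) ✓  (e2,m4) ✓  (e2,m5) ✓  (e2,m6) ✗  (e2,m8) ✗  (e3,m2) ✓  (e3,m3) ✗  (e3,m4) ✓  (e3,m5) ✗  (e3,m7) ✓  (e3,m8) ✓  (e3,m9) ✗
Counterexamples (restrictor pairs failing the scope): 8.

8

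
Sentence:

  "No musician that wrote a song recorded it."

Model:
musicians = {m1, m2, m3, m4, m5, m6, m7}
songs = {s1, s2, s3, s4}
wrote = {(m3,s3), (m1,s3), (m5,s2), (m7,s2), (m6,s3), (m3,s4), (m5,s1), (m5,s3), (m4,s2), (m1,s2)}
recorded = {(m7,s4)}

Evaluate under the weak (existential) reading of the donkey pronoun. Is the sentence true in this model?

True

"it" takes "a song" as antecedent — a donkey pronoun bound across the clause boundary.
Truth condition: for no (m,s) with wrote(m,s) does recorded(m,s) hold.
Restrictor pairs — does the scope hold? (m1,s2):fails  (m1,s3):fails  (m3,s3):fails  (m3,s4):fails  (m4,s2):fails  (m5,s1):fails  (m5,s2):fails  (m5,s3):fails  (m6,s3):fails  (m7,s2):fails
Scope holds for no restrictor pair, so the sentence is true.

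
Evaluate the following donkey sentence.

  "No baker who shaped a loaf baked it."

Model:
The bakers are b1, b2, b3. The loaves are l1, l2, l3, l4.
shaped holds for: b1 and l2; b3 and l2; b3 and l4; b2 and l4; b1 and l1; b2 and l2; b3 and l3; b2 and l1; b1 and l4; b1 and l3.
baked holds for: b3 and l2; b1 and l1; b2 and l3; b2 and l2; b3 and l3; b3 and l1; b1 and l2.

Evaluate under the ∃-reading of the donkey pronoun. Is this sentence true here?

"it" takes "a loaf" as antecedent — a donkey pronoun bound across the clause boundary.
Truth condition: for no (b,l) with shaped(b,l) does baked(b,l) hold.
Restrictor pairs — does the scope hold? (b1,l1):holds  (b1,l2):holds  (b1,l3):fails  (b1,l4):fails  (b2,l1):fails  (b2,l2):holds  (b2,l4):fails  (b3,l2):holds  (b3,l3):holds  (b3,l4):fails
Scope holds for 5 pair(s), so the sentence is false.

False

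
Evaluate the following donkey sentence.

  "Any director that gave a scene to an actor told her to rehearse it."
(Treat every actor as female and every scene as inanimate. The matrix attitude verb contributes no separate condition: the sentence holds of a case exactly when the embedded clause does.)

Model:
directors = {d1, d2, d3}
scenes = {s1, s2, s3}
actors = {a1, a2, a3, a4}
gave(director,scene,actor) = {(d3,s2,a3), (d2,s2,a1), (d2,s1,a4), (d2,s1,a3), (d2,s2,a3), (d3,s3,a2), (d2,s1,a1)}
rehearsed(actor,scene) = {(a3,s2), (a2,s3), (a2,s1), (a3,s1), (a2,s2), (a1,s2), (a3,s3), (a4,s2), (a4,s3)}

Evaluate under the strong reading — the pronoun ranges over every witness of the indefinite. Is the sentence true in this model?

False

"her" takes "an actor" as antecedent and "it" takes "a scene"; both are donkey pronouns co-varying with the restrictor.
Strong reading: for every (d,s,a) with gave(d,s,a), rehearsed(a,s).
Restrictor triples: (d2,s1,a1)→rehearsed(a1,s1) ✗  (d2,s1,a3)→rehearsed(a3,s1) ✓  (d2,s1,a4)→rehearsed(a4,s1) ✗  (d2,s2,a1)→rehearsed(a1,s2) ✓  (d2,s2,a3)→rehearsed(a3,s2) ✓  (d3,s2,a3)→rehearsed(a3,s2) ✓  (d3,s3,a2)→rehearsed(a2,s3) ✓
Counterexample: (d2,s1,a1) — rehearsed(a1,s1) does not hold.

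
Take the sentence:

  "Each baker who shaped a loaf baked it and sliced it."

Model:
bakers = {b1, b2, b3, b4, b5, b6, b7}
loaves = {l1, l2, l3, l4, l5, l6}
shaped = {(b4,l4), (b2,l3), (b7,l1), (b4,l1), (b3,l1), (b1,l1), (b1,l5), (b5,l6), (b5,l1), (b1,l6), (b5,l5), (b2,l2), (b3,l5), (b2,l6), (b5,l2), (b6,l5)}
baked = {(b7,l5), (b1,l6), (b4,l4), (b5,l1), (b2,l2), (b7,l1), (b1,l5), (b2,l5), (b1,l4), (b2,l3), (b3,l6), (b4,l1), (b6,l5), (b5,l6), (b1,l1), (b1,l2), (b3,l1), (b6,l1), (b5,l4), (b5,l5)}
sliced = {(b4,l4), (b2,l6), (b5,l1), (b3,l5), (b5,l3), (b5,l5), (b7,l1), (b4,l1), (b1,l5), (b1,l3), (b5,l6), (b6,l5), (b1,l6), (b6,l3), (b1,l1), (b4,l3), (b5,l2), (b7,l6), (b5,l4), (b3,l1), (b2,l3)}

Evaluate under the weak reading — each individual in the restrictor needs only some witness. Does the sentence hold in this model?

True

"it" takes "a loaf" as antecedent — a donkey pronoun bound across the clause boundary.
Weak reading: every baker b with some shaped-loaf has at least one shaped-loaf l such that baked(b,l) ∧ sliced(b,l).
Per baker: b1:✓  b2:✓  b3:✓  b4:✓  b5:✓  b6:✓  b7:✓
Every baker in the restrictor has a witness.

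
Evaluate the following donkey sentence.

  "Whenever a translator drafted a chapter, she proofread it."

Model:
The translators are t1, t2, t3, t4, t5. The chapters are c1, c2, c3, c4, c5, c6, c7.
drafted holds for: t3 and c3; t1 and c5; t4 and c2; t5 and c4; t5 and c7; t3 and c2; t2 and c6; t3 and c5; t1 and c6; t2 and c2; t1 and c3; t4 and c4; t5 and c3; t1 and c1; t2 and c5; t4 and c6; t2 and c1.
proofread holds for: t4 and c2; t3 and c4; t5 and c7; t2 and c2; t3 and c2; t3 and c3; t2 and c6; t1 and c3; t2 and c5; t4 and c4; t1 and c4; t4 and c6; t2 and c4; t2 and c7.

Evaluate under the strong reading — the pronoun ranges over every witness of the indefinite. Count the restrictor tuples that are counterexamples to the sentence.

"it" takes "a chapter" as antecedent — a donkey pronoun bound across the clause boundary.
Strong reading: for every (t,c) with drafted(t,c), proofread(t,c).
Restrictor pairs: (t1,c1) ✗  (t1,c3) ✓  (t1,c5) ✗  (t1,c6) ✗  (t2,c1) ✗  (t2,c2) ✓  (t2,c5) ✓  (t2,c6) ✓  (t3,c2) ✓  (t3,c3) ✓  (t3,c5) ✗  (t4,c2) ✓  (t4,c4) ✓  (t4,c6) ✓  (t5,c3) ✗  (t5,c4) ✗  (t5,c7) ✓
Counterexamples (restrictor pairs failing the scope): 7.

7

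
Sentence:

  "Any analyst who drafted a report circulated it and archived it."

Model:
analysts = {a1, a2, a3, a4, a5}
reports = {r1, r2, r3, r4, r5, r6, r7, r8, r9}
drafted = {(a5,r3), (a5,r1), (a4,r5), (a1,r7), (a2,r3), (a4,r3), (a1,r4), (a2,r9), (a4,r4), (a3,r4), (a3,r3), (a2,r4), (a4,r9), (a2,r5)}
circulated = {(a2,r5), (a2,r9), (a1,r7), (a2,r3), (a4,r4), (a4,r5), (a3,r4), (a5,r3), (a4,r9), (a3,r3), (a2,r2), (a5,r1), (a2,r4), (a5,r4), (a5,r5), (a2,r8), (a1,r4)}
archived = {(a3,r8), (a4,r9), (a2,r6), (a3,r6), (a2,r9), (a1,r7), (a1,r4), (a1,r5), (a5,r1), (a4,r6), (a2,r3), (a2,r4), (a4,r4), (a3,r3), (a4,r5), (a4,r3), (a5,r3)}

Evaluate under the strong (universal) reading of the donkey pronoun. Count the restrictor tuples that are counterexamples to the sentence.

"it" takes "a report" as antecedent — a donkey pronoun bound across the clause boundary.
Strong reading: for every (a,r) with drafted(a,r), circulated(a,r) ∧ archived(a,r).
Restrictor pairs: (a1,r4) ✓  (a1,r7) ✓  (a2,r3) ✓  (a2,r4) ✓  (a2,r5) ✗  (a2,r9) ✓  (a3,r3) ✓  (a3,r4) ✗  (a4,r3) ✗  (a4,r4) ✓  (a4,r5) ✓  (a4,r9) ✓  (a5,r1) ✓  (a5,r3) ✓
Counterexamples (restrictor pairs failing the scope): 3.

3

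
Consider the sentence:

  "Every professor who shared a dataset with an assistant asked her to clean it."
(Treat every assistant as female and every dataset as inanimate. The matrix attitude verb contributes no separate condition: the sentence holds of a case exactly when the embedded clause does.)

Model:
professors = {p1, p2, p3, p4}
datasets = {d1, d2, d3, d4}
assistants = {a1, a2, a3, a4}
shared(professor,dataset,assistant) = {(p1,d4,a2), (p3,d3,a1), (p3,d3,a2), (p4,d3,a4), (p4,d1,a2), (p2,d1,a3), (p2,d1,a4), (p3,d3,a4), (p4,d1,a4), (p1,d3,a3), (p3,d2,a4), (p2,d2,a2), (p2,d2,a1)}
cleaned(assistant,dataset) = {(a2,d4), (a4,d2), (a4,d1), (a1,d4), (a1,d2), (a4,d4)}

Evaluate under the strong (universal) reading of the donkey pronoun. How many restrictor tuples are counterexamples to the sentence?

"her" takes "an assistant" as antecedent and "it" takes "a dataset"; both are donkey pronouns co-varying with the restrictor.
Strong reading: for every (p,d,a) with shared(p,d,a), cleaned(a,d).
Restrictor triples: (p1,d3,a3)→cleaned(a3,d3) ✗  (p1,d4,a2)→cleaned(a2,d4) ✓  (p2,d1,a3)→cleaned(a3,d1) ✗  (p2,d1,a4)→cleaned(a4,d1) ✓  (p2,d2,a1)→cleaned(a1,d2) ✓  (p2,d2,a2)→cleaned(a2,d2) ✗  (p3,d2,a4)→cleaned(a4,d2) ✓  (p3,d3,a1)→cleaned(a1,d3) ✗  (p3,d3,a2)→cleaned(a2,d3) ✗  (p3,d3,a4)→cleaned(a4,d3) ✗  (p4,d1,a2)→cleaned(a2,d1) ✗  (p4,d1,a4)→cleaned(a4,d1) ✓  (p4,d3,a4)→cleaned(a4,d3) ✗
Counterexamples (restrictor triples failing the scope): 8.

8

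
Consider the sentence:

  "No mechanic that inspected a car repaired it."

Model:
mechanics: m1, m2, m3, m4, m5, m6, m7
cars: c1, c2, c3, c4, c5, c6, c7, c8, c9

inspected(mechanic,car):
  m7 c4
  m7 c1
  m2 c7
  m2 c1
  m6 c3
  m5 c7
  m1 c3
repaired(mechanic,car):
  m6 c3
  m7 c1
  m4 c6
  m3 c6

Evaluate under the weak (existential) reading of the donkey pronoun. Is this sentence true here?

False

"it" takes "a car" as antecedent — a donkey pronoun bound across the clause boundary.
Truth condition: for no (m,c) with inspected(m,c) does repaired(m,c) hold.
Restrictor pairs — does the scope hold? (m1,c3):fails  (m2,c1):fails  (m2,c7):fails  (m5,c7):fails  (m6,c3):holds  (m7,c1):holds  (m7,c4):fails
Scope holds for 2 pair(s), so the sentence is false.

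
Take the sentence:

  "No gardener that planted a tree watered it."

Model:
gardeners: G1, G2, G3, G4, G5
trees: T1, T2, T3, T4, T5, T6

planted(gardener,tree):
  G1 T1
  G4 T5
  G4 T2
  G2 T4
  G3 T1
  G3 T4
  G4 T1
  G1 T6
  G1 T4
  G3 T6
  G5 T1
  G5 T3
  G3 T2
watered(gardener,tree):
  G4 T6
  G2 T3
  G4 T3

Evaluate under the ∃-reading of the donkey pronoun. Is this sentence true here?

"it" takes "a tree" as antecedent — a donkey pronoun bound across the clause boundary.
Truth condition: for no (g,t) with planted(g,t) does watered(g,t) hold.
Restrictor pairs — does the scope hold? (G1,T1):fails  (G1,T4):fails  (G1,T6):fails  (G2,T4):fails  (G3,T1):fails  (G3,T2):fails  (G3,T4):fails  (G3,T6):fails  (G4,T1):fails  (G4,T2):fails  (G4,T5):fails  (G5,T1):fails  (G5,T3):fails
Scope holds for no restrictor pair, so the sentence is true.

True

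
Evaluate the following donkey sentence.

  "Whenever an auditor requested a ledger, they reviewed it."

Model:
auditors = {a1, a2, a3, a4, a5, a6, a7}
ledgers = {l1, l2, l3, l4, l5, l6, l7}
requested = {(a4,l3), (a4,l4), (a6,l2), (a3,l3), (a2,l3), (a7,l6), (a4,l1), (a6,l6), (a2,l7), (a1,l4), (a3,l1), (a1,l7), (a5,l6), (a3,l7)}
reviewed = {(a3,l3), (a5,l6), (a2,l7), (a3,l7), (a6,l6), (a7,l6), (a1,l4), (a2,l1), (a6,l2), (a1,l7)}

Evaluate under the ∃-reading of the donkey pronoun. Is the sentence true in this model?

False

"it" takes "a ledger" as antecedent — a donkey pronoun bound across the clause boundary.
Weak reading: every auditor a with some requested-ledger has at least one requested-ledger l such that reviewed(a,l).
Per auditor: a1:✓  a2:✓  a3:✓  a4:✗  a5:✓  a6:✓  a7:✓
a4 has no witness among its requested-ledgers.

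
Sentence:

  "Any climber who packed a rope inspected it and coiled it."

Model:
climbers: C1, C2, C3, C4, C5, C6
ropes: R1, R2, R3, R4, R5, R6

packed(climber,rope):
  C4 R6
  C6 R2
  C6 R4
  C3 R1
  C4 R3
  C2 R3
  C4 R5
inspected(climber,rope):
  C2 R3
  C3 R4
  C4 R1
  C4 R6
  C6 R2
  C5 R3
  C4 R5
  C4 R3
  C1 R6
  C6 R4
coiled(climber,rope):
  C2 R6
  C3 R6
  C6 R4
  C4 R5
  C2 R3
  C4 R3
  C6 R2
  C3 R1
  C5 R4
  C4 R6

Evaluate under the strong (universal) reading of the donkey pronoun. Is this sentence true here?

False

"it" takes "a rope" as antecedent — a donkey pronoun bound across the clause boundary.
Strong reading: for every (c,r) with packed(c,r), inspected(c,r) ∧ coiled(c,r).
Restrictor pairs: (C2,R3) ✓  (C3,R1) ✗  (C4,R3) ✓  (C4,R5) ✓  (C4,R6) ✓  (C6,R2) ✓  (C6,R4) ✓
Counterexample: (C3,R1) is in packed but fails the scope.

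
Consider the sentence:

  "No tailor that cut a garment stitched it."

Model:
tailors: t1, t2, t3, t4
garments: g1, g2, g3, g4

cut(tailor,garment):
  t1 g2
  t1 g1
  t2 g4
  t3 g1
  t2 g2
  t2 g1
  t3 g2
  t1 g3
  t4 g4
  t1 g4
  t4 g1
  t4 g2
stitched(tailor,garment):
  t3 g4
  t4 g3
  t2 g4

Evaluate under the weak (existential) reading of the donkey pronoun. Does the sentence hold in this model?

False

"it" takes "a garment" as antecedent — a donkey pronoun bound across the clause boundary.
Truth condition: for no (t,g) with cut(t,g) does stitched(t,g) hold.
Restrictor pairs — does the scope hold? (t1,g1):fails  (t1,g2):fails  (t1,g3):fails  (t1,g4):fails  (t2,g1):fails  (t2,g2):fails  (t2,g4):holds  (t3,g1):fails  (t3,g2):fails  (t4,g1):fails  (t4,g2):fails  (t4,g4):fails
Scope holds for 1 pair(s), so the sentence is false.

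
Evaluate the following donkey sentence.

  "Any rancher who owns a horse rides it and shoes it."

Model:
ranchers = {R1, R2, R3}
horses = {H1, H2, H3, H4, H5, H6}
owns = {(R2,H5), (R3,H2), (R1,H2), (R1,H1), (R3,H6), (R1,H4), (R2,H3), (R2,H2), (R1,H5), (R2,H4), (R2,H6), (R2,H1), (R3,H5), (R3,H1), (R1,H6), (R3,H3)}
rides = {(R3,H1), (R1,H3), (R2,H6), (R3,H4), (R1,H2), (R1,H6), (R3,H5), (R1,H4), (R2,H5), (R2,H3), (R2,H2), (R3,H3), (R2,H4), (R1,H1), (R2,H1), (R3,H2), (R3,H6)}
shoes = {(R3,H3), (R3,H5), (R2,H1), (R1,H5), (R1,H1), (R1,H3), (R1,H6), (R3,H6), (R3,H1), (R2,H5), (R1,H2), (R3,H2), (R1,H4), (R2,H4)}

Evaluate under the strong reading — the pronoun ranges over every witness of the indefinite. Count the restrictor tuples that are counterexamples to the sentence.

"it" takes "a horse" as antecedent — a donkey pronoun bound across the clause boundary.
Strong reading: for every (r,h) with owns(r,h), rides(r,h) ∧ shoes(r,h).
Restrictor pairs: (R1,H1) ✓  (R1,H2) ✓  (R1,H4) ✓  (R1,H5) ✗  (R1,H6) ✓  (R2,H1) ✓  (R2,H2) ✗  (R2,H3) ✗  (R2,H4) ✓  (R2,H5) ✓  (R2,H6) ✗  (R3,H1) ✓  (R3,H2) ✓  (R3,H3) ✓  (R3,H5) ✓  (R3,H6) ✓
Counterexamples (restrictor pairs failing the scope): 4.

4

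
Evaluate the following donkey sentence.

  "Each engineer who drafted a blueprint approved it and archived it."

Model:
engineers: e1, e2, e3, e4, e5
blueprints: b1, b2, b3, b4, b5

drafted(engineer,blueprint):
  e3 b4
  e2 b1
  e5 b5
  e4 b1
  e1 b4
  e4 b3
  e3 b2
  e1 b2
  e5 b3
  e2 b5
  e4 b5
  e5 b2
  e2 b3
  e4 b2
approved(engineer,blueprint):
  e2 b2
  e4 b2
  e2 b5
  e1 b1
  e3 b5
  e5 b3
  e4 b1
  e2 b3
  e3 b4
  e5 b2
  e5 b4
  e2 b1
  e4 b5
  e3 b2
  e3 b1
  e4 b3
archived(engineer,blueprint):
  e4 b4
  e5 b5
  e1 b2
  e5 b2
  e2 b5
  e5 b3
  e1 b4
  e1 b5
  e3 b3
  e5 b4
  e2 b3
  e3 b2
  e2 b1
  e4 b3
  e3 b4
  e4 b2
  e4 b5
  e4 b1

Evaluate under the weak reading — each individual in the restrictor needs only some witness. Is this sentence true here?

False

"it" takes "a blueprint" as antecedent — a donkey pronoun bound across the clause boundary.
Weak reading: every engineer e with some drafted-blueprint has at least one drafted-blueprint b such that approved(e,b) ∧ archived(e,b).
Per engineer: e1:✗  e2:✓  e3:✓  e4:✓  e5:✓
e1 has no witness among its drafted-blueprints.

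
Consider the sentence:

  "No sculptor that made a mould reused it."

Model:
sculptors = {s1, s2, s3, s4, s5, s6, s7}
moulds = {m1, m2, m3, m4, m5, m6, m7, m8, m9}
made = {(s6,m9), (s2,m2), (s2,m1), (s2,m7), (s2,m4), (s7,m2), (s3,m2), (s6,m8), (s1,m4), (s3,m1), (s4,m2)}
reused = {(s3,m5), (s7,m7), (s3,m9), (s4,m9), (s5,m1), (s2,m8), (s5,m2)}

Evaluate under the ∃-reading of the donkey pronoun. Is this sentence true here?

True

"it" takes "a mould" as antecedent — a donkey pronoun bound across the clause boundary.
Truth condition: for no (s,m) with made(s,m) does reused(s,m) hold.
Restrictor pairs — does the scope hold? (s1,m4):fails  (s2,m1):fails  (s2,m2):fails  (s2,m4):fails  (s2,m7):fails  (s3,m1):fails  (s3,m2):fails  (s4,m2):fails  (s6,m8):fails  (s6,m9):fails  (s7,m2):fails
Scope holds for no restrictor pair, so the sentence is true.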